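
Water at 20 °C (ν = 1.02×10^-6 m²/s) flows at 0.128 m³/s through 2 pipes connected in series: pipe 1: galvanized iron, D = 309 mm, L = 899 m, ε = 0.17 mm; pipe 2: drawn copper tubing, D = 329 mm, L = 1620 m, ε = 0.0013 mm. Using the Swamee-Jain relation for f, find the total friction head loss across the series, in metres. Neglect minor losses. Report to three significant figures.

H ≈ 15.3 m

Pipe 1: V = 1.707 m/s, Re = 5.17×10^5, ε/D = 5.50×10^-4, f = 0.01806, h_1 = f(L/D)V²/2g = 7.800 m
Pipe 2: V = 1.506 m/s, Re = 4.86×10^5, ε/D = 3.95×10^-6, f = 0.01322, h_2 = f(L/D)V²/2g = 7.523 m
Series → Q common, losses add: H = Σh = 15.32 m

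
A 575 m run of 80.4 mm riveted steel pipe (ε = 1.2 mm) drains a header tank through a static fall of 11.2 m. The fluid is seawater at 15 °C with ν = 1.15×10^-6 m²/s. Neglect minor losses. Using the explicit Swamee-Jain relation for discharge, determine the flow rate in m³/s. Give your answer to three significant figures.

Q ≈ 0.00422 m³/s

Swamee-Jain (Type II): Q = -0.965·√(gD⁵h_f/L)·ln[ε/(3.7D) + √(3.17ν²L/(gD³h_f))]
√(gD⁵h_f/L) = √(9.81·0.0804⁵·11.2/575) = 8.012×10^-4
ε/(3.7D) = 0.00403; √(3.17ν²L/(gD³h_f)) = 2.05×10^-4
Q = -0.965·8.012×10^-4·ln(0.004239) = 0.004224 m³/s
Check: V = 0.832 m/s, Re = 5.82×10^4, f = 0.04475, h_f = 11.3 m ≈ 11.2 m ✓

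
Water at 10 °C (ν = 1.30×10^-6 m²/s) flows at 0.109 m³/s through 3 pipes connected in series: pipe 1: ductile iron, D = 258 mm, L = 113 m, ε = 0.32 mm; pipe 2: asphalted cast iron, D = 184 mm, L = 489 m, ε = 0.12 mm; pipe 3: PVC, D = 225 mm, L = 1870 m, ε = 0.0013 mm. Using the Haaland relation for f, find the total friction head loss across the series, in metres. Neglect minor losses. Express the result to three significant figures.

H ≈ 86.1 m

Pipe 1: V = 2.085 m/s, Re = 4.14×10^5, ε/D = 0.00124, f = 0.02129, h_1 = f(L/D)V²/2g = 2.066 m
Pipe 2: V = 4.099 m/s, Re = 5.80×10^5, ε/D = 6.52×10^-4, f = 0.01839, h_2 = f(L/D)V²/2g = 41.85 m
Pipe 3: V = 2.741 m/s, Re = 4.74×10^5, ε/D = 5.78×10^-6, f = 0.01325, h_3 = f(L/D)V²/2g = 42.17 m
Series → Q common, losses add: H = Σh = 86.09 m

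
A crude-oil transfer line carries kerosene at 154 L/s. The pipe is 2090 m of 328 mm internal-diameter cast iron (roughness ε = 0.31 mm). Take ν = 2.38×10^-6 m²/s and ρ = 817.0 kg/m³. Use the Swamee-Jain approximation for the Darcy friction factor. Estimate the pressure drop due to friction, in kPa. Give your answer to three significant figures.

Δp ≈ 179 kPa

V = 4Q/(πD²) = 4·0.154/(π·0.328²) = 1.823 m/s
Re = VD/ν = 1.823·0.328/2.38×10^-6 = 2.51×10^5 → turbulent
ε/D = 0.31/328 = 9.45×10^-4
Swamee-Jain: f = 0.02070
h_f = f(L/D)V²/(2g) = 0.02070·(2090/0.328)·1.823²/(2·9.81) = 22.33 m
Δp = ρg·h_f = 817.0·9.81·22.33 = 179.0 kPa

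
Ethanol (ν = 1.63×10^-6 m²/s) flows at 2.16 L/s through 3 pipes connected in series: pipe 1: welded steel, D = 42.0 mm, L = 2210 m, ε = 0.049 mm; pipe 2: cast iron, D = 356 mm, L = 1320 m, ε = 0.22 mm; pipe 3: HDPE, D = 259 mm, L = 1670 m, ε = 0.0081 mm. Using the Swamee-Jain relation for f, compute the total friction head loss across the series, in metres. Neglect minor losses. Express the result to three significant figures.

H ≈ 166 m

Pipe 1: V = 1.559 m/s, Re = 4.02×10^4, ε/D = 0.00117, f = 0.02539, h_1 = f(L/D)V²/2g = 165.5 m
Pipe 2: V = 0.02170 m/s, Re = 4740, ε/D = 6.18×10^-4, f = 0.03923, h_2 = f(L/D)V²/2g = 0.003492 m
Pipe 3: V = 0.04100 m/s, Re = 6510, ε/D = 3.13×10^-5, f = 0.03502, h_3 = f(L/D)V²/2g = 0.01934 m
Series → Q common, losses add: H = Σh = 165.5 m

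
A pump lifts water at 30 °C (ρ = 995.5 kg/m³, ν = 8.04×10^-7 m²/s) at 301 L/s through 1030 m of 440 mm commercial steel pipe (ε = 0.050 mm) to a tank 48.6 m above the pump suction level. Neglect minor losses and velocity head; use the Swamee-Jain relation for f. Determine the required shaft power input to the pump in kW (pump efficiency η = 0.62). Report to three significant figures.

V = 4Q/(πD²) = 1.980 m/s; Re = 1.08×10^6; ε/D = 1.14×10^-4; f = 0.01362
h_f = f(L/D)V²/2g = 6.368 m
Total head H = z + h_f = 48.6 + 6.368 = 54.97 m
P_hyd = ρgQH = 995.5·9.81·0.301·54.97 = 161.6 kW
P_shaft = P_hyd/η = 161.6/0.62 = 260.6 kW

P_shaft ≈ 261 kW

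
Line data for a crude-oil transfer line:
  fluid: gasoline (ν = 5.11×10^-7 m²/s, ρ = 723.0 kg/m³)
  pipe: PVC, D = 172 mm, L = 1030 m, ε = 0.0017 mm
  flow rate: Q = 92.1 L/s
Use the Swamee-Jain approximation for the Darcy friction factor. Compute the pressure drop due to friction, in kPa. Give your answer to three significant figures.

Δp ≈ 386 kPa

V = 4Q/(πD²) = 4·0.0921/(π·0.172²) = 3.964 m/s
Re = VD/ν = 3.964·0.172/5.11×10^-7 = 1.33×10^6 → turbulent
ε/D = 0.0017/172 = 9.88×10^-6
Swamee-Jain: f = 0.01135
h_f = f(L/D)V²/(2g) = 0.01135·(1030/0.172)·3.964²/(2·9.81) = 54.45 m
Δp = ρg·h_f = 723.0·9.81·54.45 = 386.2 kPa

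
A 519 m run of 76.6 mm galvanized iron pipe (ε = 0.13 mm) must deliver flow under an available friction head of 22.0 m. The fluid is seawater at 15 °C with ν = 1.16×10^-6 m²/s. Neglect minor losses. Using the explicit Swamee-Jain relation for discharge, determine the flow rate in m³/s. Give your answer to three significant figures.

Q ≈ 0.00748 m³/s

Swamee-Jain (Type II): Q = -0.965·√(gD⁵h_f/L)·ln[ε/(3.7D) + √(3.17ν²L/(gD³h_f))]
√(gD⁵h_f/L) = √(9.81·0.0766⁵·22.0/519) = 0.001047
ε/(3.7D) = 4.59×10^-4; √(3.17ν²L/(gD³h_f)) = 1.51×10^-4
Q = -0.965·0.001047·ln(6.098×10^-4) = 0.007481 m³/s
Check: V = 1.62 m/s, Re = 1.07×10^5, f = 0.02440, h_f = 22.2 m ≈ 22.0 m ✓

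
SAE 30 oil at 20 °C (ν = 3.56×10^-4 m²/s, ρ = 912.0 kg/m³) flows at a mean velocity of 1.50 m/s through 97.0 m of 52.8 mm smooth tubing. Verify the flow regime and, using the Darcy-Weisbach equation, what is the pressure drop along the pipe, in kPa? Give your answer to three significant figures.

Re = VD/ν = 1.50·0.05280/3.56×10^-4 = 222 → laminar (Re < 2300)
f = 64/Re = 0.2877
h_f = f(L/D)V²/(2g) = 0.2877·(97.0/0.05280)·1.50²/(2·9.81) = 60.61 m
Δp = ρg·h_f = 912.0·9.81·60.61 = 542.2 kPa

Δp ≈ 542 kPa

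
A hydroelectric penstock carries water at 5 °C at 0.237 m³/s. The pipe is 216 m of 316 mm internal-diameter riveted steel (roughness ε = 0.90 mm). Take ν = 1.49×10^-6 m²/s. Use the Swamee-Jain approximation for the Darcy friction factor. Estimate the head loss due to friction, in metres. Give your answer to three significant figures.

V = 4Q/(πD²) = 4·0.237/(π·0.316²) = 3.022 m/s
Re = VD/ν = 3.022·0.316/1.49×10^-6 = 6.41×10^5 → turbulent
ε/D = 0.90/316 = 0.00285
Swamee-Jain: f = 0.02610
h_f = f(L/D)V²/(2g) = 0.02610·(216/0.316)·3.022²/(2·9.81) = 8.304 m

h_f ≈ 8.30 m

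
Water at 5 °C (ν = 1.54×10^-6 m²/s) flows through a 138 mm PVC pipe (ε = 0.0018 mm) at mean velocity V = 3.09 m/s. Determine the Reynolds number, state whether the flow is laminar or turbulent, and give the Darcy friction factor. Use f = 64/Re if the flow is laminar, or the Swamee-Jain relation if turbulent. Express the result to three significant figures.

Re = VD/ν = 3.090·0.138/1.54×10^-6 = 2.77×10^5
Re > 4000 → turbulent; ε/D = 1.30×10^-5
Swamee-Jain: f = 0.01474

Re ≈ 2.77×10^5; turbulent; f ≈ 0.0147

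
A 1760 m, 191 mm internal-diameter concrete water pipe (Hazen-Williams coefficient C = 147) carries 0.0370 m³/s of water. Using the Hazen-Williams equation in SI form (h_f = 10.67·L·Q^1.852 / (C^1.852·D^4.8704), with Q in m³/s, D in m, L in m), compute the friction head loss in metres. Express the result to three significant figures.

h_f = 10.67·1760·0.0370^1.852 / (147^1.852·0.191^4.8704) = 12.88 m

h_f ≈ 12.9 m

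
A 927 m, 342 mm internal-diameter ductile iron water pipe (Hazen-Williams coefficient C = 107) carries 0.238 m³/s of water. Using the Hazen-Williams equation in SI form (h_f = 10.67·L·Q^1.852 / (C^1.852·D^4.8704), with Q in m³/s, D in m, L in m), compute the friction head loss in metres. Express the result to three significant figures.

h_f = 10.67·927·0.238^1.852 / (107^1.852·0.342^4.8704) = 22.48 m

h_f ≈ 22.5 m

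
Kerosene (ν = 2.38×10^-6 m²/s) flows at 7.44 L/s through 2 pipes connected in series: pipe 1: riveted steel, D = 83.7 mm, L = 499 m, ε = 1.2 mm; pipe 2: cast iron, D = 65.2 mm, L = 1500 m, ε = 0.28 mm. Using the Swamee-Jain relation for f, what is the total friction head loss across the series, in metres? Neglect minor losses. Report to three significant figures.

Pipe 1: V = 1.352 m/s, Re = 4.76×10^4, ε/D = 0.0143, f = 0.04437, h_1 = f(L/D)V²/2g = 24.65 m
Pipe 2: V = 2.228 m/s, Re = 6.10×10^4, ε/D = 0.00429, f = 0.03098, h_2 = f(L/D)V²/2g = 180.4 m
Series → Q common, losses add: H = Σh = 205.1 m

H ≈ 205 m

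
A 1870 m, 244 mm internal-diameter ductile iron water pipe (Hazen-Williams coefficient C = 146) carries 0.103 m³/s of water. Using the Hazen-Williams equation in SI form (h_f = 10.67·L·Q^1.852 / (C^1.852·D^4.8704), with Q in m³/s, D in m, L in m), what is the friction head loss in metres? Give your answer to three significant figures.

h_f ≈ 28.0 m

h_f = 10.67·1870·0.103^1.852 / (146^1.852·0.244^4.8704) = 27.99 m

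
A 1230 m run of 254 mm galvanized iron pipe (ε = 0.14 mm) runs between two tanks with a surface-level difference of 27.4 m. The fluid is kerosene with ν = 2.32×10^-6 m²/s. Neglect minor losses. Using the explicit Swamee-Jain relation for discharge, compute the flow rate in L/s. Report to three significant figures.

Swamee-Jain (Type II): Q = -0.965·√(gD⁵h_f/L)·ln[ε/(3.7D) + √(3.17ν²L/(gD³h_f))]
√(gD⁵h_f/L) = √(9.81·0.254⁵·27.4/1230) = 0.01520
ε/(3.7D) = 1.49×10^-4; √(3.17ν²L/(gD³h_f)) = 6.90×10^-5
Q = -0.965·0.01520·ln(2.180×10^-4) = 0.1237 m³/s
Check: V = 2.44 m/s, Re = 2.67×10^5, f = 0.01877, h_f = 27.6 m ≈ 27.4 m ✓

Q ≈ 124 L/s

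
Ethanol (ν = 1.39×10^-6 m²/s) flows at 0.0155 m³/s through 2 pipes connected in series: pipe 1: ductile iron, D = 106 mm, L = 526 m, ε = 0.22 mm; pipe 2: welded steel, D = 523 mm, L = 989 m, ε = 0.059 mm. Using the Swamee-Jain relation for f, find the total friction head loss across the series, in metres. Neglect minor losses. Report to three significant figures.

Pipe 1: V = 1.756 m/s, Re = 1.34×10^5, ε/D = 0.00208, f = 0.02512, h_1 = f(L/D)V²/2g = 19.60 m
Pipe 2: V = 0.07215 m/s, Re = 2.71×10^4, ε/D = 1.13×10^-4, f = 0.02427, h_2 = f(L/D)V²/2g = 0.01218 m
Series → Q common, losses add: H = Σh = 19.61 m

H ≈ 19.6 m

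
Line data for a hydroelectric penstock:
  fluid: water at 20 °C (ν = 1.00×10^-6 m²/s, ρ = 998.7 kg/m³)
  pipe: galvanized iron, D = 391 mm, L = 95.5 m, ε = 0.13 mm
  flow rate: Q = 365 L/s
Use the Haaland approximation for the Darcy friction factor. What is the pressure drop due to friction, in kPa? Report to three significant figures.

V = 4Q/(πD²) = 4·0.365/(π·0.391²) = 3.040 m/s
Re = VD/ν = 3.040·0.391/1.00×10^-6 = 1.19×10^6 → turbulent
ε/D = 0.13/391 = 3.32×10^-4
Haaland: f = 0.01580
h_f = f(L/D)V²/(2g) = 0.01580·(95.5/0.391)·3.040²/(2·9.81) = 1.818 m
Δp = ρg·h_f = 998.7·9.81·1.818 = 17.81 kPa

Δp ≈ 17.8 kPa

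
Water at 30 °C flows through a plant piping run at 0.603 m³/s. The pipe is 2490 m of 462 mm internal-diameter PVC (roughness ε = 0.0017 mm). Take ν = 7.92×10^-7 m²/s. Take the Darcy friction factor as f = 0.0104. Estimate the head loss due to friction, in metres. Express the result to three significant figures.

h_f ≈ 37.0 m

V = 4Q/(πD²) = 4·0.603/(π·0.462²) = 3.597 m/s
h_f = f(L/D)V²/(2g) = 0.01040·(2490/0.462)·3.597²/(2·9.81) = 36.96 m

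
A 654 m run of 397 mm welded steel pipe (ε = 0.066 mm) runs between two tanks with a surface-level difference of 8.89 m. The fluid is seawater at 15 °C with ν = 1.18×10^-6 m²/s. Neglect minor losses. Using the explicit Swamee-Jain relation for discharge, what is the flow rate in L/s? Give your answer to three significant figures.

Swamee-Jain (Type II): Q = -0.965·√(gD⁵h_f/L)·ln[ε/(3.7D) + √(3.17ν²L/(gD³h_f))]
√(gD⁵h_f/L) = √(9.81·0.397⁵·8.89/654) = 0.03626
ε/(3.7D) = 4.49×10^-5; √(3.17ν²L/(gD³h_f)) = 2.30×10^-5
Q = -0.965·0.03626·ln(6.793×10^-5) = 0.3358 m³/s
Check: V = 2.71 m/s, Re = 9.13×10^5, f = 0.01447, h_f = 8.94 m ≈ 8.89 m ✓

Q ≈ 336 L/s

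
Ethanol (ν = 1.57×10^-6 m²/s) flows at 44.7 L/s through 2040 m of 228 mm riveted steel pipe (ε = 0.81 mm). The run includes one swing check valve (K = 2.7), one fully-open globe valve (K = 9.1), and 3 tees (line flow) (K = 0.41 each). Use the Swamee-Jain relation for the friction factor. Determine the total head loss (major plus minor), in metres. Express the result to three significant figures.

V = 4Q/(πD²) = 1.095 m/s; V²/2g = 0.06109 m
Re = 1.59×10^5, ε/D = 0.00355 → f = 0.02841 (Swamee-Jain)
Major: h_f = f(L/D)·V²/2g = 0.02841·8947·0.06109 = 15.53 m
Minor: ΣK = 13.0; h_m = ΣK·V²/2g = 0.7961 m
Total H_L = 15.53 + 0.7961 = 16.32 m

H_L ≈ 16.3 m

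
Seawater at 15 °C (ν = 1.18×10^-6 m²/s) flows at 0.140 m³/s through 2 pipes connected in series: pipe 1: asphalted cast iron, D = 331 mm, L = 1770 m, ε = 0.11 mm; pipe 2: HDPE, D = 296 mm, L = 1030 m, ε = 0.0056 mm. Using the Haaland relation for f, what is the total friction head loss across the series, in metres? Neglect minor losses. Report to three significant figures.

H ≈ 21.6 m

Pipe 1: V = 1.627 m/s, Re = 4.56×10^5, ε/D = 3.32×10^-4, f = 0.01650, h_1 = f(L/D)V²/2g = 11.91 m
Pipe 2: V = 2.034 m/s, Re = 5.10×10^5, ε/D = 1.89×10^-5, f = 0.01324, h_2 = f(L/D)V²/2g = 9.720 m
Series → Q common, losses add: H = Σh = 21.63 m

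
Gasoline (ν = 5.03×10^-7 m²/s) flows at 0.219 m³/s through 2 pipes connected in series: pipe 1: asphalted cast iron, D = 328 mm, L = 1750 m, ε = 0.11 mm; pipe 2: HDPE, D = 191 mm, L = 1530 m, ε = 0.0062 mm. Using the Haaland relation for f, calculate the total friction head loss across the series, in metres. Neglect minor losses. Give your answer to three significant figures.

Pipe 1: V = 2.592 m/s, Re = 1.69×10^6, ε/D = 3.35×10^-4, f = 0.01568, h_1 = f(L/D)V²/2g = 28.65 m
Pipe 2: V = 7.643 m/s, Re = 2.90×10^6, ε/D = 3.25×10^-5, f = 0.01092, h_2 = f(L/D)V²/2g = 260.4 m
Series → Q common, losses add: H = Σh = 289.0 m

H ≈ 289 m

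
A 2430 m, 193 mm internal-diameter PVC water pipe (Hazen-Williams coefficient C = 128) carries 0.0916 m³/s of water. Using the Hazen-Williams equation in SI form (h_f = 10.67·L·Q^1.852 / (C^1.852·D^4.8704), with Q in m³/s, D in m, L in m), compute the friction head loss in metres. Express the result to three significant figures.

h_f ≈ 117 m

h_f = 10.67·2430·0.0916^1.852 / (128^1.852·0.193^4.8704) = 117.0 m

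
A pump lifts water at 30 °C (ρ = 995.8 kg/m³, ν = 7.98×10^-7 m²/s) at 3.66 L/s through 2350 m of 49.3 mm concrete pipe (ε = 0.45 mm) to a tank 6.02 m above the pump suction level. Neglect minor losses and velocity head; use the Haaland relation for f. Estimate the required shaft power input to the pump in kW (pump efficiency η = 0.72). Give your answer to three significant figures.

P_shaft ≈ 16.9 kW

V = 4Q/(πD²) = 1.917 m/s; Re = 1.18×10^5; ε/D = 0.00913; f = 0.03733
h_f = f(L/D)V²/2g = 333.4 m
Total head H = z + h_f = 6.02 + 333.4 = 339.5 m
P_hyd = ρgQH = 995.8·9.81·0.00366·339.5 = 12.14 kW
P_shaft = P_hyd/η = 12.14/0.72 = 16.86 kW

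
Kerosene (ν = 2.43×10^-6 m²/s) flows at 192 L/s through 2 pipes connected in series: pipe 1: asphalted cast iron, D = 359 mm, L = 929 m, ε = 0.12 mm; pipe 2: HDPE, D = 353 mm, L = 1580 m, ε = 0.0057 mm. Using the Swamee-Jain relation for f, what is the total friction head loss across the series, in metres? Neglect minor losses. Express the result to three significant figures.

Pipe 1: V = 1.897 m/s, Re = 2.80×10^5, ε/D = 3.34×10^-4, f = 0.01740, h_1 = f(L/D)V²/2g = 8.259 m
Pipe 2: V = 1.962 m/s, Re = 2.85×10^5, ε/D = 1.61×10^-5, f = 0.01470, h_2 = f(L/D)V²/2g = 12.90 m
Series → Q common, losses add: H = Σh = 21.16 m

H ≈ 21.2 m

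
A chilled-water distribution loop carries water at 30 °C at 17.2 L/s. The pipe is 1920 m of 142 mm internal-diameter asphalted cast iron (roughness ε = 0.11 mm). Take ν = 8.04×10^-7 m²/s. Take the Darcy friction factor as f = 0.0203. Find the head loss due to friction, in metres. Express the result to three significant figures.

V = 4Q/(πD²) = 4·0.0172/(π·0.142²) = 1.086 m/s
h_f = f(L/D)V²/(2g) = 0.02030·(1920/0.142)·1.086²/(2·9.81) = 16.50 m

h_f ≈ 16.5 m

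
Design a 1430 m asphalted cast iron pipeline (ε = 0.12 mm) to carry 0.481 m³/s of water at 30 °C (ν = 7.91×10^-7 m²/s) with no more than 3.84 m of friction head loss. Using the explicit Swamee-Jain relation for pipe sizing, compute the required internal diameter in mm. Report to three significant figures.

D ≈ 643 mm

Swamee-Jain (Type III): D = 0.66·[ε^1.25·(LQ²/(gh_f))^4.75 + ν·Q^9.4·(L/(gh_f))^5.2]^0.04
LQ²/(gh_f) = 8.783; L/(gh_f) = 37.96
Term 1 = ε^1.25·(…)^4.75 = 0.381; Term 2 = ν·Q^9.4·(…)^5.2 = 0.133
D = 0.66·(0.381 + 0.133)^0.04 = 0.6427 m = 643 mm
Check: V = 1.48 m/s, Re = 1.20×10^6, f = 0.01447, h_f = 3.61 m ≈ 3.84 m ✓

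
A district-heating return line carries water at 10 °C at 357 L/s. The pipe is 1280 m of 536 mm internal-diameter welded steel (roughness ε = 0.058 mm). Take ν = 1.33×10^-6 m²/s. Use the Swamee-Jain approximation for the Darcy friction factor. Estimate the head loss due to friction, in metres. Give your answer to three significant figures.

h_f ≈ 4.32 m

V = 4Q/(πD²) = 4·0.357/(π·0.536²) = 1.582 m/s
Re = VD/ν = 1.582·0.536/1.33×10^-6 = 6.38×10^5 → turbulent
ε/D = 0.058/536 = 1.08×10^-4
Swamee-Jain: f = 0.01419
h_f = f(L/D)V²/(2g) = 0.01419·(1280/0.536)·1.582²/(2·9.81) = 4.324 m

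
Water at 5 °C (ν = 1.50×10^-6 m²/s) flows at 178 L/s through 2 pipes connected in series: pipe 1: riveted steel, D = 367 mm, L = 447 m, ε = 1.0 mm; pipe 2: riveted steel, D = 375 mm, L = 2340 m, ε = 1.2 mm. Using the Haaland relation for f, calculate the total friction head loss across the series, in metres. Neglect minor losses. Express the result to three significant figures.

Pipe 1: V = 1.683 m/s, Re = 4.12×10^5, ε/D = 0.00272, f = 0.02584, h_1 = f(L/D)V²/2g = 4.542 m
Pipe 2: V = 1.612 m/s, Re = 4.03×10^5, ε/D = 0.00320, f = 0.02699, h_2 = f(L/D)V²/2g = 22.29 m
Series → Q common, losses add: H = Σh = 26.84 m

H ≈ 26.8 m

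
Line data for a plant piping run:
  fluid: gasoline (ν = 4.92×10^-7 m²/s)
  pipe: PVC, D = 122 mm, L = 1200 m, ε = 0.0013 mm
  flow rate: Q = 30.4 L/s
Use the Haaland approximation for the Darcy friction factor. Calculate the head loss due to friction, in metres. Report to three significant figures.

h_f ≈ 42.8 m

V = 4Q/(πD²) = 4·0.0304/(π·0.122²) = 2.601 m/s
Re = VD/ν = 2.601·0.122/4.92×10^-7 = 6.45×10^5 → turbulent
ε/D = 0.0013/122 = 1.07×10^-5
Haaland: f = 0.01263
h_f = f(L/D)V²/(2g) = 0.01263·(1200/0.122)·2.601²/(2·9.81) = 42.83 m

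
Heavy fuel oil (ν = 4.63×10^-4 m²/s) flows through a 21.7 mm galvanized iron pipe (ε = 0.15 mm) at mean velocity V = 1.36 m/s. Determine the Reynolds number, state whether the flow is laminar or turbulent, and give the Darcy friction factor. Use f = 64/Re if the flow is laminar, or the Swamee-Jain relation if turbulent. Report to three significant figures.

Re = VD/ν = 1.360·0.0217/4.63×10^-4 = 63.7
Re < 2300 → laminar → f = 64/Re = 1.004

Re ≈ 63.7; laminar; f = 64/Re ≈ 1.00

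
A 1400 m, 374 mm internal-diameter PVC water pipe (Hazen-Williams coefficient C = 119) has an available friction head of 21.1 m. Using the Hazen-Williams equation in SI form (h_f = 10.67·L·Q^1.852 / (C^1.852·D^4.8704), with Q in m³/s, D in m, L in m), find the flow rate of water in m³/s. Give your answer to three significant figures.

Q ≈ 0.259 m³/s

Rearranging: Q = [h_f·C^1.852·D^4.8704 / (10.67·L)]^(1/1.852)
Q = [21.1·119^1.852·0.374^4.8704 / (10.67·1400)]^0.540 = 0.2591 m³/s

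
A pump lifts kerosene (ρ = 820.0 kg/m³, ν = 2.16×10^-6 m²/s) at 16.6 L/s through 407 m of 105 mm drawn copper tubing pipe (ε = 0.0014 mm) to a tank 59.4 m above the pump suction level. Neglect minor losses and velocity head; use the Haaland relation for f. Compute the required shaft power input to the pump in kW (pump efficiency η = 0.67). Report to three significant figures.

P_shaft ≈ 14.5 kW

V = 4Q/(πD²) = 1.917 m/s; Re = 9.32×10^4; ε/D = 1.33×10^-5; f = 0.01814
h_f = f(L/D)V²/2g = 13.17 m
Total head H = z + h_f = 59.4 + 13.17 = 72.57 m
P_hyd = ρgQH = 820.0·9.81·0.0166·72.57 = 9.690 kW
P_shaft = P_hyd/η = 9.690/0.67 = 14.46 kW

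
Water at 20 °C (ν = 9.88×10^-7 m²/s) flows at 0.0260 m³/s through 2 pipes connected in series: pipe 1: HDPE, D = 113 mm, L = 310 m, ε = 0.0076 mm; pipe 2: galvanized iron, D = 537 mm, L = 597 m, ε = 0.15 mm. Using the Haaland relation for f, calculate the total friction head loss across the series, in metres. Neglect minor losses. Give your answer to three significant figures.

H ≈ 14.1 m

Pipe 1: V = 2.593 m/s, Re = 2.97×10^5, ε/D = 6.73×10^-5, f = 0.01496, h_1 = f(L/D)V²/2g = 14.06 m
Pipe 2: V = 0.1148 m/s, Re = 6.24×10^4, ε/D = 2.79×10^-4, f = 0.02069, h_2 = f(L/D)V²/2g = 0.01545 m
Series → Q common, losses add: H = Σh = 14.08 m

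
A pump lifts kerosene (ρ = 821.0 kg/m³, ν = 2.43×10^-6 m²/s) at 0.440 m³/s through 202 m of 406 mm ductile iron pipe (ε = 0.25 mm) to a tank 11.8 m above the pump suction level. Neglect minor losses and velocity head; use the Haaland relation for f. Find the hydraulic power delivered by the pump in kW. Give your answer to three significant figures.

P_hyd ≈ 60.7 kW

V = 4Q/(πD²) = 3.399 m/s; Re = 5.68×10^5; ε/D = 6.16×10^-4; f = 0.01819
h_f = f(L/D)V²/2g = 5.329 m
Total head H = z + h_f = 11.8 + 5.329 = 17.13 m
P_hyd = ρgQH = 821.0·9.81·0.440·17.13 = 60.70 kW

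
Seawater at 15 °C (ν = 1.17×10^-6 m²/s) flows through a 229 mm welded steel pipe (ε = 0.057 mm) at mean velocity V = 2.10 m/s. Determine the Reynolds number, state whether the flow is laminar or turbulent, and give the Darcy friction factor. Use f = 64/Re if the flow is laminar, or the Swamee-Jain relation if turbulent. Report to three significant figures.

Re = VD/ν = 2.100·0.229/1.17×10^-6 = 4.11×10^5
Re > 4000 → turbulent; ε/D = 2.49×10^-4
Swamee-Jain: f = 0.01621

Re ≈ 4.11×10^5; turbulent; f ≈ 0.0162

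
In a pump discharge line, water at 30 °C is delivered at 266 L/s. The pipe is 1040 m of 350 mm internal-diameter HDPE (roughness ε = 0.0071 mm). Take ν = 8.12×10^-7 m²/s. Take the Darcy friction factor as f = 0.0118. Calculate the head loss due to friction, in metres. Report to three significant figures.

V = 4Q/(πD²) = 4·0.266/(π·0.350²) = 2.765 m/s
h_f = f(L/D)V²/(2g) = 0.01180·(1040/0.350)·2.765²/(2·9.81) = 13.66 m

h_f ≈ 13.7 m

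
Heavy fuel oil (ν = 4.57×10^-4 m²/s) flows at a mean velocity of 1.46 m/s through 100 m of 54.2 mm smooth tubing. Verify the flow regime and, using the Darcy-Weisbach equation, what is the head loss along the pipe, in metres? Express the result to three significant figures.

h_f ≈ 74.1 m

Re = VD/ν = 1.46·0.05420/4.57×10^-4 = 173 → laminar (Re < 2300)
f = 64/Re = 0.3696
h_f = f(L/D)V²/(2g) = 0.3696·(100/0.05420)·1.46²/(2·9.81) = 74.09 m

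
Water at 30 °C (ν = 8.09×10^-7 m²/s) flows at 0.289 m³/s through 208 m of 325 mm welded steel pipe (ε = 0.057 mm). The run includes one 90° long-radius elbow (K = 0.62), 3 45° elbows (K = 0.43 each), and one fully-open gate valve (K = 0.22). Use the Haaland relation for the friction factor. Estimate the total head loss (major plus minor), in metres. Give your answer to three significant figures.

H_L ≈ 6.89 m

V = 4Q/(πD²) = 3.484 m/s; V²/2g = 0.6186 m
Re = 1.40×10^6, ε/D = 1.75×10^-4 → f = 0.01408 (Haaland)
Major: h_f = f(L/D)·V²/2g = 0.01408·640.0·0.6186 = 5.573 m
Minor: ΣK = 2.13; h_m = ΣK·V²/2g = 1.318 m
Total H_L = 5.573 + 1.318 = 6.891 m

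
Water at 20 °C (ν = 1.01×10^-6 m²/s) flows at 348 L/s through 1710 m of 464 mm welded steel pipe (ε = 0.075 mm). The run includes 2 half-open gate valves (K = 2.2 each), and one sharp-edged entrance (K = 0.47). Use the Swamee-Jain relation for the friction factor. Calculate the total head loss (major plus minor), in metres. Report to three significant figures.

V = 4Q/(πD²) = 2.058 m/s; V²/2g = 0.2159 m
Re = 9.45×10^5, ε/D = 1.62×10^-4 → f = 0.01438 (Swamee-Jain)
Major: h_f = f(L/D)·V²/2g = 0.01438·3685·0.2159 = 11.44 m
Minor: ΣK = 4.87; h_m = ΣK·V²/2g = 1.051 m
Total H_L = 11.44 + 1.051 = 12.49 m

H_L ≈ 12.5 m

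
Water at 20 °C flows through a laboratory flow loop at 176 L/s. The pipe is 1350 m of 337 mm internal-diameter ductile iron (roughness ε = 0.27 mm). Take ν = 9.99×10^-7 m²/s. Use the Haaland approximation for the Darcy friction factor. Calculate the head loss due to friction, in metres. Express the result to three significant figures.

h_f ≈ 15.2 m

V = 4Q/(πD²) = 4·0.176/(π·0.337²) = 1.973 m/s
Re = VD/ν = 1.973·0.337/9.99×10^-7 = 6.66×10^5 → turbulent
ε/D = 0.27/337 = 8.01×10^-4
Haaland: f = 0.01912
h_f = f(L/D)V²/(2g) = 0.01912·(1350/0.337)·1.973²/(2·9.81) = 15.20 m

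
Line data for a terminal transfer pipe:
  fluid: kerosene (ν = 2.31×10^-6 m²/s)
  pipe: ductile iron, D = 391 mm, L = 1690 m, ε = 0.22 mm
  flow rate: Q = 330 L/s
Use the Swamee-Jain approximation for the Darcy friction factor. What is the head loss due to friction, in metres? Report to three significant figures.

V = 4Q/(πD²) = 4·0.330/(π·0.391²) = 2.748 m/s
Re = VD/ν = 2.748·0.391/2.31×10^-6 = 4.65×10^5 → turbulent
ε/D = 0.22/391 = 5.63×10^-4
Swamee-Jain: f = 0.01822
h_f = f(L/D)V²/(2g) = 0.01822·(1690/0.391)·2.748²/(2·9.81) = 30.32 m

h_f ≈ 30.3 m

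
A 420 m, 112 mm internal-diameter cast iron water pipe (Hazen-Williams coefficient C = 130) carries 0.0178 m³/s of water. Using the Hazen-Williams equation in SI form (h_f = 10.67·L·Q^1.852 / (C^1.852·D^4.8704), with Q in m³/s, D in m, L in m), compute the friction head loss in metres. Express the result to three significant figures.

h_f = 10.67·420·0.0178^1.852 / (130^1.852·0.112^4.8704) = 13.39 m

h_f ≈ 13.4 m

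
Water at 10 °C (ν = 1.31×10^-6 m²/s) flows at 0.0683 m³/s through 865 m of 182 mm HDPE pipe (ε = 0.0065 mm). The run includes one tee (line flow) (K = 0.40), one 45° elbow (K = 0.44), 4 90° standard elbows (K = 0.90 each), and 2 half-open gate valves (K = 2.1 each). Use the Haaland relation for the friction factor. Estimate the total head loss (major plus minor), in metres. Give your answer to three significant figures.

H_L ≈ 26.7 m

V = 4Q/(πD²) = 2.625 m/s; V²/2g = 0.3513 m
Re = 3.65×10^5, ε/D = 3.57×10^-5 → f = 0.01418 (Haaland)
Major: h_f = f(L/D)·V²/2g = 0.01418·4753·0.3513 = 23.68 m
Minor: ΣK = 8.64; h_m = ΣK·V²/2g = 3.035 m
Total H_L = 23.68 + 3.035 = 26.71 m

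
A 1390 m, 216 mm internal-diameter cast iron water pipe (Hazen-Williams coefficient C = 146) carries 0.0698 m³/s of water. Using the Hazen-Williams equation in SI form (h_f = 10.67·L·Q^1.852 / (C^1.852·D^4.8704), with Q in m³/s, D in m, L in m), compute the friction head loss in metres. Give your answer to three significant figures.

h_f = 10.67·1390·0.0698^1.852 / (146^1.852·0.216^4.8704) = 18.33 m

h_f ≈ 18.3 m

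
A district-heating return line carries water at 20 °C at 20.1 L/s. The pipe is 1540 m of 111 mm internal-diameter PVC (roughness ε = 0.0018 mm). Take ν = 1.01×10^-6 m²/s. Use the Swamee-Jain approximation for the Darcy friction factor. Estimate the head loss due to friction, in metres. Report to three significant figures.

h_f ≈ 46.7 m

V = 4Q/(πD²) = 4·0.0201/(π·0.111²) = 2.077 m/s
Re = VD/ν = 2.077·0.111/1.01×10^-6 = 2.28×10^5 → turbulent
ε/D = 0.0018/111 = 1.62×10^-5
Swamee-Jain: f = 0.01530
h_f = f(L/D)V²/(2g) = 0.01530·(1540/0.111)·2.077²/(2·9.81) = 46.68 m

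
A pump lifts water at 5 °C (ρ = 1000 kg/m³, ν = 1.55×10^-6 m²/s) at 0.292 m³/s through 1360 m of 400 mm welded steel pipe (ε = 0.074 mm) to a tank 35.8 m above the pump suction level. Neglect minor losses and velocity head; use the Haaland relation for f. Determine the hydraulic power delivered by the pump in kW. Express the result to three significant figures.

P_hyd ≈ 143 kW

V = 4Q/(πD²) = 2.324 m/s; Re = 6.00×10^5; ε/D = 1.85×10^-4; f = 0.01492
h_f = f(L/D)V²/2g = 13.96 m
Total head H = z + h_f = 35.8 + 13.96 = 49.76 m
P_hyd = ρgQH = 1000·9.81·0.292·49.76 = 142.5 kW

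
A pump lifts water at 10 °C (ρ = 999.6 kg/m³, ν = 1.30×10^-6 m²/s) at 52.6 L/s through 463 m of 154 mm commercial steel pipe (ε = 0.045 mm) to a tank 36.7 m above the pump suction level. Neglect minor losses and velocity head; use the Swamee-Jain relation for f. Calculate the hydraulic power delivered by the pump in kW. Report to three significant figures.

P_hyd ≈ 29.5 kW

V = 4Q/(πD²) = 2.824 m/s; Re = 3.35×10^5; ε/D = 2.92×10^-4; f = 0.01684
h_f = f(L/D)V²/2g = 20.58 m
Total head H = z + h_f = 36.7 + 20.58 = 57.28 m
P_hyd = ρgQH = 999.6·9.81·0.0526·57.28 = 29.54 kW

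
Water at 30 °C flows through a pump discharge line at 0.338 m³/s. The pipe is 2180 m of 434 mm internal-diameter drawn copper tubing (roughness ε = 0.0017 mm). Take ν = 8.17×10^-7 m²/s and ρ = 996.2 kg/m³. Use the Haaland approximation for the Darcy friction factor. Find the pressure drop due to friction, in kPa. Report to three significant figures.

V = 4Q/(πD²) = 4·0.338/(π·0.434²) = 2.285 m/s
Re = VD/ν = 2.285·0.434/8.17×10^-7 = 1.21×10^6 → turbulent
ε/D = 0.0017/434 = 3.92×10^-6
Haaland: f = 0.01129
h_f = f(L/D)V²/(2g) = 0.01129·(2180/0.434)·2.285²/(2·9.81) = 15.09 m
Δp = ρg·h_f = 996.2·9.81·15.09 = 147.5 kPa

Δp ≈ 148 kPa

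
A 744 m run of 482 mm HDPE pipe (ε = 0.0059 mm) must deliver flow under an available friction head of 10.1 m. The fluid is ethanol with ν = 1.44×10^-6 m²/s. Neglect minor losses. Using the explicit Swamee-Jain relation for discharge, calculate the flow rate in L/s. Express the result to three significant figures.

Swamee-Jain (Type II): Q = -0.965·√(gD⁵h_f/L)·ln[ε/(3.7D) + √(3.17ν²L/(gD³h_f))]
√(gD⁵h_f/L) = √(9.81·0.482⁵·10.1/744) = 0.05886
ε/(3.7D) = 3.31×10^-6; √(3.17ν²L/(gD³h_f)) = 2.10×10^-5
Q = -0.965·0.05886·ln(2.430×10^-5) = 0.6035 m³/s
Check: V = 3.31 m/s, Re = 1.11×10^6, f = 0.01173, h_f = 10.1 m ≈ 10.1 m ✓

Q ≈ 604 L/s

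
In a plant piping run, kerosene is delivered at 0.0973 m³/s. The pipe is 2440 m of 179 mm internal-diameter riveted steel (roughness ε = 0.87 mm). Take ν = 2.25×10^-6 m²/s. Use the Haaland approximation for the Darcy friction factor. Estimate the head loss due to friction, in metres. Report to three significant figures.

h_f ≈ 316 m

V = 4Q/(πD²) = 4·0.0973/(π·0.179²) = 3.866 m/s
Re = VD/ν = 3.866·0.179/2.25×10^-6 = 3.08×10^5 → turbulent
ε/D = 0.87/179 = 0.00486
Haaland: f = 0.03046
h_f = f(L/D)V²/(2g) = 0.03046·(2440/0.179)·3.866²/(2·9.81) = 316.3 m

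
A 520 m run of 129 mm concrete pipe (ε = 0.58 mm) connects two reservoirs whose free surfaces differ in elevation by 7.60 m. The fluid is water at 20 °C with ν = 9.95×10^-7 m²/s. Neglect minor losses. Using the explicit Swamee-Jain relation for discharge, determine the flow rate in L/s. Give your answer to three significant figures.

Swamee-Jain (Type II): Q = -0.965·√(gD⁵h_f/L)·ln[ε/(3.7D) + √(3.17ν²L/(gD³h_f))]
√(gD⁵h_f/L) = √(9.81·0.129⁵·7.60/520) = 0.002263
ε/(3.7D) = 0.00122; √(3.17ν²L/(gD³h_f)) = 1.01×10^-4
Q = -0.965·0.002263·ln(0.001316) = 0.01449 m³/s
Check: V = 1.11 m/s, Re = 1.44×10^5, f = 0.03033, h_f = 7.66 m ≈ 7.60 m ✓

Q ≈ 14.5 L/s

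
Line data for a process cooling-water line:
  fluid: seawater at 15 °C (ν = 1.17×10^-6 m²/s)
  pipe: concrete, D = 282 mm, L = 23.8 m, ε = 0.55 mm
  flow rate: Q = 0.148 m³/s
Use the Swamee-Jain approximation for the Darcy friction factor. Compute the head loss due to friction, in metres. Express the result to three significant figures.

h_f ≈ 0.572 m

V = 4Q/(πD²) = 4·0.148/(π·0.282²) = 2.370 m/s
Re = VD/ν = 2.370·0.282/1.17×10^-6 = 5.71×10^5 → turbulent
ε/D = 0.55/282 = 0.00195
Swamee-Jain: f = 0.02370
h_f = f(L/D)V²/(2g) = 0.02370·(23.8/0.282)·2.370²/(2·9.81) = 0.5724 m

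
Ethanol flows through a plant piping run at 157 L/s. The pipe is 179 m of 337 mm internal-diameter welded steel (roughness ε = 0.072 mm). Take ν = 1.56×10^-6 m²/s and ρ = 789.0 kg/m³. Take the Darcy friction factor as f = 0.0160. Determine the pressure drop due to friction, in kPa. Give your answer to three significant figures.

V = 4Q/(πD²) = 4·0.157/(π·0.337²) = 1.760 m/s
h_f = f(L/D)V²/(2g) = 0.01600·(179/0.337)·1.760²/(2·9.81) = 1.342 m
Δp = ρg·h_f = 789.0·9.81·1.342 = 10.39 kPa

Δp ≈ 10.4 kPa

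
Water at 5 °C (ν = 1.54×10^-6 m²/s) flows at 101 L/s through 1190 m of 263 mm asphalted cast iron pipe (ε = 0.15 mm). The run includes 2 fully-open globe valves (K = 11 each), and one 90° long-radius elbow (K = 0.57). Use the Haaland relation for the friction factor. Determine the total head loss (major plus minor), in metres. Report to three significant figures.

H_L ≈ 18.7 m

V = 4Q/(πD²) = 1.859 m/s; V²/2g = 0.1762 m
Re = 3.18×10^5, ε/D = 5.70×10^-4 → f = 0.01841 (Haaland)
Major: h_f = f(L/D)·V²/2g = 0.01841·4525·0.1762 = 14.67 m
Minor: ΣK = 22.6; h_m = ΣK·V²/2g = 3.976 m
Total H_L = 14.67 + 3.976 = 18.65 m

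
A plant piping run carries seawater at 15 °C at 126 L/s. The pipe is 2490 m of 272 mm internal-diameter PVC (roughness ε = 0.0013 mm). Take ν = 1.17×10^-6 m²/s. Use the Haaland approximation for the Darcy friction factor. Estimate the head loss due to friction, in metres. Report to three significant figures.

V = 4Q/(πD²) = 4·0.126/(π·0.272²) = 2.168 m/s
Re = VD/ν = 2.168·0.272/1.17×10^-6 = 5.04×10^5 → turbulent
ε/D = 0.0013/272 = 4.78×10^-6
Haaland: f = 0.01310
h_f = f(L/D)V²/(2g) = 0.01310·(2490/0.272)·2.168²/(2·9.81) = 28.73 m

h_f ≈ 28.7 m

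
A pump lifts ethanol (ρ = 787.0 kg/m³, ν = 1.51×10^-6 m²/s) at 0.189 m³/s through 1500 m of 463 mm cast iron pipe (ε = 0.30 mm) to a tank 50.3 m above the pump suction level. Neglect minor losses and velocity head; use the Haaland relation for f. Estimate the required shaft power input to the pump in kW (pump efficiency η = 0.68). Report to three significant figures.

P_shaft ≈ 116 kW

V = 4Q/(πD²) = 1.123 m/s; Re = 3.44×10^5; ε/D = 6.48×10^-4; f = 0.01875
h_f = f(L/D)V²/2g = 3.902 m
Total head H = z + h_f = 50.3 + 3.902 = 54.20 m
P_hyd = ρgQH = 787.0·9.81·0.189·54.20 = 79.09 kW
P_shaft = P_hyd/η = 79.09/0.68 = 116.3 kW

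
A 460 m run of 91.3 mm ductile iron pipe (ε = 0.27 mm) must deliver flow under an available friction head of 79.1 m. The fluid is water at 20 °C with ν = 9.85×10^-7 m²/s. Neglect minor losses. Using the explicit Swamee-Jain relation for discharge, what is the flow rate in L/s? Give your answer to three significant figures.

Swamee-Jain (Type II): Q = -0.965·√(gD⁵h_f/L)·ln[ε/(3.7D) + √(3.17ν²L/(gD³h_f))]
√(gD⁵h_f/L) = √(9.81·0.0913⁵·79.1/460) = 0.003271
ε/(3.7D) = 7.99×10^-4; √(3.17ν²L/(gD³h_f)) = 4.89×10^-5
Q = -0.965·0.003271·ln(8.482×10^-4) = 0.02233 m³/s
Check: V = 3.41 m/s, Re = 3.16×10^5, f = 0.02664, h_f = 79.5 m ≈ 79.1 m ✓

Q ≈ 22.3 L/s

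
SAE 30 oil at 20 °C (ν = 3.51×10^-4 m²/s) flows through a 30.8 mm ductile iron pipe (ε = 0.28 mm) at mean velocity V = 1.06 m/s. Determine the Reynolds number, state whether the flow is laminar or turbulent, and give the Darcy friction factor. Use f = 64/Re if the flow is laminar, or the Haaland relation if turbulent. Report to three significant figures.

Re = VD/ν = 1.060·0.0308/3.51×10^-4 = 93.0
Re < 2300 → laminar → f = 64/Re = 0.6881

Re ≈ 93.0; laminar; f = 64/Re ≈ 0.688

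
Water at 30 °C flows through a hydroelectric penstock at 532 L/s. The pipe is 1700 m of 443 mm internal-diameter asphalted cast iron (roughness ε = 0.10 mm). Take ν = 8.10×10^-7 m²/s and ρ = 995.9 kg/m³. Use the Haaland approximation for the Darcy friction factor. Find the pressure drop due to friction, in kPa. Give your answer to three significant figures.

V = 4Q/(πD²) = 4·0.532/(π·0.443²) = 3.452 m/s
Re = VD/ν = 3.452·0.443/8.10×10^-7 = 1.89×10^6 → turbulent
ε/D = 0.10/443 = 2.26×10^-4
Haaland: f = 0.01453
h_f = f(L/D)V²/(2g) = 0.01453·(1700/0.443)·3.452²/(2·9.81) = 33.86 m
Δp = ρg·h_f = 995.9·9.81·33.86 = 330.8 kPa

Δp ≈ 331 kPa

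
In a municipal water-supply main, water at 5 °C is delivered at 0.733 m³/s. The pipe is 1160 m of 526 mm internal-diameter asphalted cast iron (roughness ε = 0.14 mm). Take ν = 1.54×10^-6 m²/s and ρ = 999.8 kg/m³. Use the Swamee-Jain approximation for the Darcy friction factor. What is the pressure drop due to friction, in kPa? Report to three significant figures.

Δp ≈ 193 kPa

V = 4Q/(πD²) = 4·0.733/(π·0.526²) = 3.373 m/s
Re = VD/ν = 3.373·0.526/1.54×10^-6 = 1.15×10^6 → turbulent
ε/D = 0.14/526 = 2.66×10^-4
Swamee-Jain: f = 0.01535
h_f = f(L/D)V²/(2g) = 0.01535·(1160/0.526)·3.373²/(2·9.81) = 19.63 m
Δp = ρg·h_f = 999.8·9.81·19.63 = 192.5 kPa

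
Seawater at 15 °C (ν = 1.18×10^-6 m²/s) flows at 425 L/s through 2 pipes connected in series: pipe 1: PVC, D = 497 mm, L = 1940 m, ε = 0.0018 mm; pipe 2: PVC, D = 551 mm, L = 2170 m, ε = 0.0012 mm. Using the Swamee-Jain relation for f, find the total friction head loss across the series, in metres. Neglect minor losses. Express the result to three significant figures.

Pipe 1: V = 2.191 m/s, Re = 9.23×10^5, ε/D = 3.62×10^-6, f = 0.01185, h_1 = f(L/D)V²/2g = 11.32 m
Pipe 2: V = 1.782 m/s, Re = 8.32×10^5, ε/D = 2.18×10^-6, f = 0.01202, h_2 = f(L/D)V²/2g = 7.667 m
Series → Q common, losses add: H = Σh = 18.98 m

H ≈ 19.0 m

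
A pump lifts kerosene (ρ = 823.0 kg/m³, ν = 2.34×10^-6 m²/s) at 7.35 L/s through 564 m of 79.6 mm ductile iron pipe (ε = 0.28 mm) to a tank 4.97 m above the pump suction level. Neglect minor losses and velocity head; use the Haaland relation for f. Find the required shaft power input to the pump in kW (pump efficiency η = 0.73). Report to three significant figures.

P_shaft ≈ 2.29 kW

V = 4Q/(πD²) = 1.477 m/s; Re = 5.02×10^4; ε/D = 0.00352; f = 0.02946
h_f = f(L/D)V²/2g = 23.21 m
Total head H = z + h_f = 4.97 + 23.21 = 28.18 m
P_hyd = ρgQH = 823.0·9.81·0.00735·28.18 = 1.672 kW
P_shaft = P_hyd/η = 1.672/0.73 = 2.290 kW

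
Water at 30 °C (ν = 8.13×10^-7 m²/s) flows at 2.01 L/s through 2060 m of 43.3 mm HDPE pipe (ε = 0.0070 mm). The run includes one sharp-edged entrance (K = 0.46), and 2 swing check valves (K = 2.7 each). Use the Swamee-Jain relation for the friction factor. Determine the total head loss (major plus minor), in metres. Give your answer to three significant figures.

V = 4Q/(πD²) = 1.365 m/s; V²/2g = 0.09496 m
Re = 7.27×10^4, ε/D = 1.62×10^-4 → f = 0.01990 (Swamee-Jain)
Major: h_f = f(L/D)·V²/2g = 0.01990·47575·0.09496 = 89.91 m
Minor: ΣK = 5.86; h_m = ΣK·V²/2g = 0.5565 m
Total H_L = 89.91 + 0.5565 = 90.47 m

H_L ≈ 90.5 m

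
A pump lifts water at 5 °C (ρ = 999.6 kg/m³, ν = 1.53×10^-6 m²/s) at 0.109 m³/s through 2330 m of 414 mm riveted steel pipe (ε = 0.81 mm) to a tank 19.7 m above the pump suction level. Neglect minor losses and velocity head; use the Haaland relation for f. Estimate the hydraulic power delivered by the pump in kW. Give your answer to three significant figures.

V = 4Q/(πD²) = 0.8097 m/s; Re = 2.19×10^5; ε/D = 0.00196; f = 0.02406
h_f = f(L/D)V²/2g = 4.525 m
Total head H = z + h_f = 19.7 + 4.525 = 24.23 m
P_hyd = ρgQH = 999.6·9.81·0.109·24.23 = 25.89 kW

P_hyd ≈ 25.9 kW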